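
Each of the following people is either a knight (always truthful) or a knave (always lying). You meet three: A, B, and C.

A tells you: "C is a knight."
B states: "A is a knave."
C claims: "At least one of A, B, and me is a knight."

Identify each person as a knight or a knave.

Consider A. Suppose A is a knave.
Then no assignment of the remaining roles makes every statement match its speaker's type — contradiction.
So A is a knight.
With that fixed, B's statement is false, so B is a knave.
With that fixed, C's statement is true, so C is a knight.

A: knight, B: knave, C: knight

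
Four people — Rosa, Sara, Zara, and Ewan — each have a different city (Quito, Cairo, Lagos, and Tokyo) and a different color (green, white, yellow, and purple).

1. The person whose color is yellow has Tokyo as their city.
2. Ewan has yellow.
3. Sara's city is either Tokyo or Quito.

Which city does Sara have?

Quito

With clues 1–2, Tokyo is impossible for Sara's city.
With clues 1–3, Cairo and Lagos are impossible for Sara's city.
That leaves Quito.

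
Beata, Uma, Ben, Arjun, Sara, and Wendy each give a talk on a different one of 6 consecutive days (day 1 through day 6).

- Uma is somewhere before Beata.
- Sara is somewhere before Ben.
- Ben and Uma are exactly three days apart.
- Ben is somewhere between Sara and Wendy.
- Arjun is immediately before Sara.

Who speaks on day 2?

With clues 1–4, Wendy is ruled out for day 2.
With clues 1–5, Beata, Ben, Sara, and Uma are ruled out for day 2.
So day 2 is Arjun.

Arjun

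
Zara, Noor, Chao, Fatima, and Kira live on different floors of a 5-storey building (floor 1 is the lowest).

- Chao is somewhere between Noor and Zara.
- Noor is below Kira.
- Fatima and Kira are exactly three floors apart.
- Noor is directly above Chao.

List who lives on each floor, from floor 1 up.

Zara, Fatima, Chao, Noor, Kira

From clue 1: Chao is in {2,3,4}.
From clues 1–3: Chao → floor 3.
From clues 1–4: Zara → floor 1, Fatima → floor 2, Noor → floor 4, Kira → floor 5.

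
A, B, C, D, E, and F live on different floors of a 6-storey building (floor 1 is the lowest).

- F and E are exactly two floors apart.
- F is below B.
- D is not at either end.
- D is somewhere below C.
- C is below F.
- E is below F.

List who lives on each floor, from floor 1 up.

From clues 1–2: B is in {2,3,4,5,6}.
From clues 1–3: D is in {2,3,4,5}.
From clues 1–4: C is in {3,4,5,6}.
From clues 1–5: A → floor 1, D → floor 2.
From clues 1–6: E → floor 3, C → floor 4, F → floor 5, B → floor 6.

A, D, E, C, F, B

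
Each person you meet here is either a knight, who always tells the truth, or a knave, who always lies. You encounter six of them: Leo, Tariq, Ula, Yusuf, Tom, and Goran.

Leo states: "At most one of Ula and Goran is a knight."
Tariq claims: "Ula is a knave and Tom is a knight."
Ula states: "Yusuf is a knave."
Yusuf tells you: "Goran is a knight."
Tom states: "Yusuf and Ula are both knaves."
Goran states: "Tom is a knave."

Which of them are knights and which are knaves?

Leo: knight, Tariq: knave, Ula: knave, Yusuf: knight, Tom: knave, Goran: knight

Consider Leo. Suppose Leo is a knave.
Then no assignment of the remaining roles makes every statement match its speaker's type — contradiction.
So Leo is a knight.
Consider Tariq. Suppose Tariq is a knight.
Then no assignment of the remaining roles makes every statement match its speaker's type — contradiction.
So Tariq is a knave.
Consider Ula. Suppose Ula is a knight.
Then no assignment of the remaining roles makes every statement match its speaker's type — contradiction.
So Ula is a knave.
Consider Yusuf. Suppose Yusuf is a knave.
Then Ula's statement comes out true, contradicting Ula being a knave.
So Yusuf is a knight.
With that fixed, Tom's statement is false, so Tom is a knave.
With that fixed, Goran's statement is true, so Goran is a knight.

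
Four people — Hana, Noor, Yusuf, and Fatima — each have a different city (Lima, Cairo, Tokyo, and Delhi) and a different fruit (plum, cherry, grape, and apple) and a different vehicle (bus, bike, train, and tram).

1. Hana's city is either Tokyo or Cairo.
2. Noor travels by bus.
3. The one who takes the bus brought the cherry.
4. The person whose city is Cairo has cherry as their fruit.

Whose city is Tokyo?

Hana

With clues 1–4, Fatima, Noor, and Yusuf are impossible for the one with city Tokyo.
That leaves Hana.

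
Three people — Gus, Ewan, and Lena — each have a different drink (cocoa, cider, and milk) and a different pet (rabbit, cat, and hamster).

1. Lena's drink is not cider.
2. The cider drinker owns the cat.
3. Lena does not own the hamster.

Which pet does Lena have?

With clues 1–2, cat is impossible for Lena's pet.
With clues 1–3, hamster is impossible for Lena's pet.
That leaves rabbit.

rabbit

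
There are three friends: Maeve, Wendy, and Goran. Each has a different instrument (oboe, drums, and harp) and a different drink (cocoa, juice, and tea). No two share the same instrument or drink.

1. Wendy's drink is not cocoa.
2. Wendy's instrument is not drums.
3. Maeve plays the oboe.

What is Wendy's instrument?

harp

With clues 1–2, drums is impossible for Wendy's instrument.
With clues 1–3, oboe is impossible for Wendy's instrument.
That leaves harp.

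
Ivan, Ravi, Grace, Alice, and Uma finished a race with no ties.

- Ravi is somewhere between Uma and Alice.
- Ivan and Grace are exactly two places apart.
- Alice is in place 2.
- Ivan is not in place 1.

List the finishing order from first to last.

Grace, Alice, Ivan, Ravi, Uma

From clue 1: Ravi is in {2,3,4}.
From clues 1–3: Alice → place 2, Ravi → place 4, Uma → place 5.
From clues 1–4: Grace → place 1, Ivan → place 3.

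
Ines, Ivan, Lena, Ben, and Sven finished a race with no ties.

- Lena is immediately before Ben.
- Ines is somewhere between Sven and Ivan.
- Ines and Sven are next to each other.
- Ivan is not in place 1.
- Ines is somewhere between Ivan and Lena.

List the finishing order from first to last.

Lena, Ben, Sven, Ines, Ivan

From clue 1: Lena is in {1,2,3,4}.
From clues 1–2: Ines is in {2,4}.
From clues 1–5: Lena → place 1, Ben → place 2, Sven → place 3, Ines → place 4, Ivan → place 5.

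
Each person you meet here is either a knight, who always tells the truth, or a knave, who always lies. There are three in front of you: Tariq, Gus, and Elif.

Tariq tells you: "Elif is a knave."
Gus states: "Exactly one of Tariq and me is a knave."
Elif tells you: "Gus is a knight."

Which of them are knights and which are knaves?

Consider Tariq. Suppose Tariq is a knight.
Then whichever role Gus has, Gus's statement has the wrong truth value — contradiction.
So Tariq is a knave.
Consider Gus. Suppose Gus is a knave.
Then no assignment of the remaining roles makes every statement match its speaker's type — contradiction.
So Gus is a knight.
With that fixed, Elif's statement is true, so Elif is a knight.

Tariq: knave, Gus: knight, Elif: knight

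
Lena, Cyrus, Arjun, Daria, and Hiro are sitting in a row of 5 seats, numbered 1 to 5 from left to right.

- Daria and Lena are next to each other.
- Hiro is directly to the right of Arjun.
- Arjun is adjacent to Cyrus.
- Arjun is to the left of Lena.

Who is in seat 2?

With clues 1–2, Cyrus is ruled out for seat 2.
With clues 1–3, Hiro is ruled out for seat 2.
With clues 1–4, Daria and Lena are ruled out for seat 2.
So seat 2 is Arjun.

Arjun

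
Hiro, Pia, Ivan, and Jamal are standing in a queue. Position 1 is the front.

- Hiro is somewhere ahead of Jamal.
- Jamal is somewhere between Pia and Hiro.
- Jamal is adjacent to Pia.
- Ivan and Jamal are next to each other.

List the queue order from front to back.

From clue 1: Hiro is in {1,2,3}.
From clues 1–2: Hiro is in {1,2}.
From clues 1–4: Hiro → position 1, Ivan → position 2, Jamal → position 3, Pia → position 4.

Hiro, Ivan, Jamal, Pia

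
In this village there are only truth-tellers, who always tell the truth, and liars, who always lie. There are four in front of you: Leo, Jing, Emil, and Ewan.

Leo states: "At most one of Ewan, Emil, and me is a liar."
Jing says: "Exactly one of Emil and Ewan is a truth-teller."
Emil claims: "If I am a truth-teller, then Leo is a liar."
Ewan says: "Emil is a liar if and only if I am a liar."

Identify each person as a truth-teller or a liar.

Consider Leo. Suppose Leo is a truth-teller.
Then whichever role Emil has, Emil's statement has the wrong truth value — contradiction.
So Leo is a liar.
With that fixed, Emil's statement is true, so Emil is a truth-teller.
Consider Jing. Suppose Jing is a liar.
Then no assignment of the remaining roles makes every statement match its speaker's type — contradiction.
So Jing is a truth-teller.
Consider Ewan. Suppose Ewan is a truth-teller.
Then Leo's statement comes out true, contradicting Leo being a liar.
So Ewan is a liar.

Leo: liar, Jing: truth-teller, Emil: truth-teller, Ewan: liar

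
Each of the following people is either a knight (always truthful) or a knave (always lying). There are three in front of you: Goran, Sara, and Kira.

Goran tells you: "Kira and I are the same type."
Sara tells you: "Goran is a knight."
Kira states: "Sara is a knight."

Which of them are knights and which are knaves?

Goran: knight, Sara: knight, Kira: knight

Consider Goran. Suppose Goran is a knave.
Then no assignment of the remaining roles makes every statement match its speaker's type — contradiction.
So Goran is a knight.
With that fixed, Sara's statement is true, so Sara is a knight.
With that fixed, Kira's statement is true, so Kira is a knight.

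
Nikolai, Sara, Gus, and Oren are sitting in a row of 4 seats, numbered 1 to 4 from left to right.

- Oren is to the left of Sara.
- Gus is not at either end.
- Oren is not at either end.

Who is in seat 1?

Nikolai

With clue 1, Sara is ruled out for seat 1.
With clues 1–2, Gus is ruled out for seat 1.
With clues 1–3, Oren is ruled out for seat 1.
So seat 1 is Nikolai.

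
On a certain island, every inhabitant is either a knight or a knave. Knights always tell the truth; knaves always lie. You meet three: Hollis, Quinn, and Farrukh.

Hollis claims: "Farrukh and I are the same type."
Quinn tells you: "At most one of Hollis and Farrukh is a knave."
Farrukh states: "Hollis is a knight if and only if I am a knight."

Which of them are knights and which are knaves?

Hollis: knight, Quinn: knight, Farrukh: knight

Consider Hollis. Suppose Hollis is a knave.
Then whichever role Farrukh has, Farrukh's statement has the wrong truth value — contradiction.
So Hollis is a knight.
With that fixed, Quinn's statement is true, so Quinn is a knight.
Consider Farrukh. Suppose Farrukh is a knave.
Then Hollis's statement comes out false, contradicting Hollis being a knight.
So Farrukh is a knight.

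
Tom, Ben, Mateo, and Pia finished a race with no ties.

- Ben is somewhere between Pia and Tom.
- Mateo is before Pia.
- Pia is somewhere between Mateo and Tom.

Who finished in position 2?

With clues 1–3, Ben, Mateo, and Tom are ruled out for place 2.
So place 2 is Pia.

Pia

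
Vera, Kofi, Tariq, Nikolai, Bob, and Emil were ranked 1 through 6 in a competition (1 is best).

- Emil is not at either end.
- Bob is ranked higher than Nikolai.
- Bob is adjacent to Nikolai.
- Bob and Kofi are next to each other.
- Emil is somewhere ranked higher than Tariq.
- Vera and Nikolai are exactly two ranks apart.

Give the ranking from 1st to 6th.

Kofi, Bob, Nikolai, Emil, Vera, Tariq

From clue 1: Emil is in {2,3,4,5}.
From clues 1–4: Kofi is in {1,2,3,4}.
From clues 1–5: Tariq is in {3,5,6}.
From clues 1–6: Kofi → rank 1, Bob → rank 2, Nikolai → rank 3, Emil → rank 4, Vera → rank 5, Tariq → rank 6.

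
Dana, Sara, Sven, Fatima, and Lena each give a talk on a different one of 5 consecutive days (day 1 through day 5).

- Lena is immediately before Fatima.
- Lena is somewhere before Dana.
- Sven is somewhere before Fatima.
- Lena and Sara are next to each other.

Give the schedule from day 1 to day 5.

Sven, Sara, Lena, Fatima, Dana

From clue 1: Fatima is in {2,3,4,5}.
From clues 1–2: Dana is in {3,4,5}.
From clues 1–3: Dana is in {4,5}.
From clues 1–4: Sven → day 1, Sara → day 2, Lena → day 3, Fatima → day 4, Dana → day 5.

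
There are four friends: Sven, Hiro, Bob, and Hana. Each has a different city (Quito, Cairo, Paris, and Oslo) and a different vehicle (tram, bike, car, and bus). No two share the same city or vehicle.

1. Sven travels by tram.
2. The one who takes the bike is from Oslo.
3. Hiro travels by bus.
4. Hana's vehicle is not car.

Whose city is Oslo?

With clues 1–2, Sven is impossible for the one with city Oslo.
With clues 1–3, Hiro is impossible for the one with city Oslo.
With clues 1–4, Bob is impossible for the one with city Oslo.
That leaves Hana.

Hana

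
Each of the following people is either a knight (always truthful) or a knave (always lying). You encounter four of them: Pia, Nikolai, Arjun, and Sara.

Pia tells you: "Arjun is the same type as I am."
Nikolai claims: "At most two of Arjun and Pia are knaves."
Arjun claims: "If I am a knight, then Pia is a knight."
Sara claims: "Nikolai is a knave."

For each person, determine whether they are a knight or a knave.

Regardless of anyone's role, Nikolai's statement is true, so Nikolai is a knight.
With that fixed, Sara's statement is false, so Sara is a knave.
Consider Pia. Suppose Pia is a knave.
Then whichever role Arjun has, Arjun's statement has the wrong truth value — contradiction.
So Pia is a knight.
With that fixed, Arjun's statement is true, so Arjun is a knight.

Pia: knight, Nikolai: knight, Arjun: knight, Sara: knave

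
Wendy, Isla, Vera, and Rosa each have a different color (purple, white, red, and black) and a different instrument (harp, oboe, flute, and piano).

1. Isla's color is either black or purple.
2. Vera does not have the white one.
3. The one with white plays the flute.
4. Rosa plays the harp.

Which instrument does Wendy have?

flute

With clues 1–4, harp, oboe, and piano are impossible for Wendy's instrument.
That leaves flute.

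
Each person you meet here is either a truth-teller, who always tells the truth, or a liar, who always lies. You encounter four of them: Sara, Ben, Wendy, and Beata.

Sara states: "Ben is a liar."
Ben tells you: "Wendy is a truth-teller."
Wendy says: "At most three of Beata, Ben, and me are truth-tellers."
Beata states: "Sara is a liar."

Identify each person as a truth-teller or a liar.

Regardless of anyone's role, Wendy's statement is true, so Wendy is a truth-teller.
With that fixed, Ben's statement is true, so Ben is a truth-teller.
With that fixed, Sara's statement is false, so Sara is a liar.
With that fixed, Beata's statement is true, so Beata is a truth-teller.

Sara: liar, Ben: truth-teller, Wendy: truth-teller, Beata: truth-teller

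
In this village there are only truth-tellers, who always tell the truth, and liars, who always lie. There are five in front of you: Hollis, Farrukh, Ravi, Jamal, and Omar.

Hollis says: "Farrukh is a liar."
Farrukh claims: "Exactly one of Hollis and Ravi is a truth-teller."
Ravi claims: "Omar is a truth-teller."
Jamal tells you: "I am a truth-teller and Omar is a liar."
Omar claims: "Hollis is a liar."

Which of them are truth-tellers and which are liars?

Hollis: liar, Farrukh: truth-teller, Ravi: truth-teller, Jamal: liar, Omar: truth-teller

Consider Hollis. Suppose Hollis is a truth-teller.
Then no assignment of the remaining roles makes every statement match its speaker's type — contradiction.
So Hollis is a liar.
With that fixed, Omar's statement is true, so Omar is a truth-teller.
With that fixed, Ravi's statement is true, so Ravi is a truth-teller.
With that fixed, Jamal's statement is false, so Jamal is a liar.
With that fixed, Farrukh's statement is true, so Farrukh is a truth-teller.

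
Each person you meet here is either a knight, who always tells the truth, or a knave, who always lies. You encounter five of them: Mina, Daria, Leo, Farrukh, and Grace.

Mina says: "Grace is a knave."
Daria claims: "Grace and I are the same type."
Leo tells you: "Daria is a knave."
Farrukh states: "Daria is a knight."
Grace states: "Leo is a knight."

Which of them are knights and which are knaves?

Mina: knave, Daria: knave, Leo: knight, Farrukh: knave, Grace: knight

Consider Mina. Suppose Mina is a knight.
Then no assignment of the remaining roles makes every statement match its speaker's type — contradiction.
So Mina is a knave.
Consider Daria. Suppose Daria is a knight.
Then no assignment of the remaining roles makes every statement match its speaker's type — contradiction.
So Daria is a knave.
With that fixed, Leo's statement is true, so Leo is a knight.
With that fixed, Farrukh's statement is false, so Farrukh is a knave.
With that fixed, Grace's statement is true, so Grace is a knight.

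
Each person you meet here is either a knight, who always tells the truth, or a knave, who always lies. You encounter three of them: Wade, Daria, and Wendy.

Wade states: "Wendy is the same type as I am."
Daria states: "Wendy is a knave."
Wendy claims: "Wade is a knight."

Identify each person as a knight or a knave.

Consider Wade. Suppose Wade is a knave.
Then no assignment of the remaining roles makes every statement match its speaker's type — contradiction.
So Wade is a knight.
With that fixed, Wendy's statement is true, so Wendy is a knight.
With that fixed, Daria's statement is false, so Daria is a knave.

Wade: knight, Daria: knave, Wendy: knight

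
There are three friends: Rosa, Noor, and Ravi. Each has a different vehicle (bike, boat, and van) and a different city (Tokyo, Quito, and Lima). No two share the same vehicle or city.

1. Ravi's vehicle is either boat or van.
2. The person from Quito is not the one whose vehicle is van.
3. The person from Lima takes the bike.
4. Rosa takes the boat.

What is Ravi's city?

Tokyo

With clues 1–3, Lima is impossible for Ravi's city.
With clues 1–4, Quito is impossible for Ravi's city.
That leaves Tokyo.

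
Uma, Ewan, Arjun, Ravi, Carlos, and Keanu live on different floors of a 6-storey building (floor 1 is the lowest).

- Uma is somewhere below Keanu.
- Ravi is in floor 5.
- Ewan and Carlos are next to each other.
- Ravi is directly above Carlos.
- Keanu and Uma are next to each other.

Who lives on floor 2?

Keanu

With clues 1–2, Ravi is ruled out for floor 2.
With clues 1–4, Carlos and Ewan are ruled out for floor 2.
With clues 1–5, Arjun and Uma are ruled out for floor 2.
So floor 2 is Keanu.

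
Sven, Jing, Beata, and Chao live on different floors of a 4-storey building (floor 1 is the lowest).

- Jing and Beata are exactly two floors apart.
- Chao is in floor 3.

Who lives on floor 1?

Sven

With clues 1–2, Beata, Chao, and Jing are ruled out for floor 1.
So floor 1 is Sven.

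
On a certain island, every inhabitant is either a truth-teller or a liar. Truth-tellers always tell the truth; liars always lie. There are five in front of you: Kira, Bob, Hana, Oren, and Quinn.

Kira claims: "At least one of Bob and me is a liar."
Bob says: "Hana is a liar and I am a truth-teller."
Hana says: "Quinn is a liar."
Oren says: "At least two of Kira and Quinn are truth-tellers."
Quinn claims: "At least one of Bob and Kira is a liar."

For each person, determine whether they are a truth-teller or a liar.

Kira: truth-teller, Bob: liar, Hana: liar, Oren: truth-teller, Quinn: truth-teller

Consider Kira. Suppose Kira is a liar.
Then Kira's own statement would have to be false, but it can't be — contradiction.
So Kira is a truth-teller.
Consider Bob. Suppose Bob is a truth-teller.
Then Kira's statement comes out false, contradicting Kira being a truth-teller.
So Bob is a liar.
With that fixed, Quinn's statement is true, so Quinn is a truth-teller.
With that fixed, Hana's statement is false, so Hana is a liar.
With that fixed, Oren's statement is true, so Oren is a truth-teller.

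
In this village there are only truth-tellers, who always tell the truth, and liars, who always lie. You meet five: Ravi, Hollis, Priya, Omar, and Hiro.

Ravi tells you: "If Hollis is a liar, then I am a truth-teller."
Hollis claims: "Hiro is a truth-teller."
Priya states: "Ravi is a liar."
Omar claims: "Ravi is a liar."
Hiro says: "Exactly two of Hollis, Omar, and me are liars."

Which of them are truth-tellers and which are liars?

Consider Ravi. Suppose Ravi is a liar.
Then no assignment of the remaining roles makes every statement match its speaker's type — contradiction.
So Ravi is a truth-teller.
With that fixed, Priya's statement is false, so Priya is a liar.
With that fixed, Omar's statement is false, so Omar is a liar.
Consider Hollis. Suppose Hollis is a truth-teller.
Then whichever role Hiro has, Hiro's statement has the wrong truth value — contradiction.
So Hollis is a liar.
Consider Hiro. Suppose Hiro is a truth-teller.
Then Hollis's statement comes out true, contradicting Hollis being a liar.
So Hiro is a liar.

Ravi: truth-teller, Hollis: liar, Priya: liar, Omar: liar, Hiro: liar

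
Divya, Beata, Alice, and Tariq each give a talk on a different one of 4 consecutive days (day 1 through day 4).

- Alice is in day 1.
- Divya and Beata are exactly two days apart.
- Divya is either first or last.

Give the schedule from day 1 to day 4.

Alice, Beata, Tariq, Divya

From clue 1: Alice → day 1.
From clues 1–2: Tariq → day 3.
From clues 1–3: Beata → day 2, Divya → day 4.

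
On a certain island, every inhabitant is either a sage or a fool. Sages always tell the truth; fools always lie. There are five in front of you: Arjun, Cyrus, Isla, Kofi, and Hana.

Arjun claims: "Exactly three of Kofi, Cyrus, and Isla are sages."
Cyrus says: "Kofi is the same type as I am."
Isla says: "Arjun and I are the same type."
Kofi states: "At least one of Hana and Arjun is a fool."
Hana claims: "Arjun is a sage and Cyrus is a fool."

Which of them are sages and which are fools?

Consider Arjun. Suppose Arjun is a fool.
Then whichever role Isla has, Isla's statement has the wrong truth value — contradiction.
So Arjun is a sage.
Consider Cyrus. Suppose Cyrus is a fool.
Then Arjun's statement comes out false, contradicting Arjun being a sage.
So Cyrus is a sage.
With that fixed, Hana's statement is false, so Hana is a fool.
With that fixed, Kofi's statement is true, so Kofi is a sage.
Consider Isla. Suppose Isla is a fool.
Then Arjun's statement comes out false, contradicting Arjun being a sage.
So Isla is a sage.

Arjun: sage, Cyrus: sage, Isla: sage, Kofi: sage, Hana: fool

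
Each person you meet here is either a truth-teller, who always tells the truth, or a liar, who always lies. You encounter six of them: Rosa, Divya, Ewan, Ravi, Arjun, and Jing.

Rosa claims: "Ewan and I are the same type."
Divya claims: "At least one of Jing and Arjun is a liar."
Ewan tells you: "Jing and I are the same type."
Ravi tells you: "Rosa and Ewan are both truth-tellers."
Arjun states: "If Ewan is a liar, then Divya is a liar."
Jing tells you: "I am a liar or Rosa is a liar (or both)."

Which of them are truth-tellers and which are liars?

Rosa: liar, Divya: liar, Ewan: truth-teller, Ravi: liar, Arjun: truth-teller, Jing: truth-teller

Consider Rosa. Suppose Rosa is a truth-teller.
Then whichever role Jing has, Jing's statement has the wrong truth value — contradiction.
So Rosa is a liar.
With that fixed, Ravi's statement is false, so Ravi is a liar.
With that fixed, Jing's statement is true, so Jing is a truth-teller.
Consider Divya. Suppose Divya is a truth-teller.
Then no assignment of the remaining roles makes every statement match its speaker's type — contradiction.
So Divya is a liar.
With that fixed, Arjun's statement is true, so Arjun is a truth-teller.
Consider Ewan. Suppose Ewan is a liar.
Then Rosa's statement comes out true, contradicting Rosa being a liar.
So Ewan is a truth-teller.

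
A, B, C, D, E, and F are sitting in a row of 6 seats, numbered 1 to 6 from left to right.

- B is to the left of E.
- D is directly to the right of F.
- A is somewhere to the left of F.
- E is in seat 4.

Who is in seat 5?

F

With clues 1–3, A is ruled out for seat 5.
With clues 1–4, B, C, D, and E are ruled out for seat 5.
So seat 5 is F.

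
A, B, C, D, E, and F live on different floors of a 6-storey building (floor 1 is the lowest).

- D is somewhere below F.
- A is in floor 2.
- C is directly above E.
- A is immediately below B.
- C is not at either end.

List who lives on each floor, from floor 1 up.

D, A, B, E, C, F

From clue 1: D is in {1,2,3,4,5}.
From clues 1–2: A → floor 2.
From clues 1–3: C is in {4,5,6}.
From clues 1–4: D → floor 1, B → floor 3.
From clues 1–5: E → floor 4, C → floor 5, F → floor 6.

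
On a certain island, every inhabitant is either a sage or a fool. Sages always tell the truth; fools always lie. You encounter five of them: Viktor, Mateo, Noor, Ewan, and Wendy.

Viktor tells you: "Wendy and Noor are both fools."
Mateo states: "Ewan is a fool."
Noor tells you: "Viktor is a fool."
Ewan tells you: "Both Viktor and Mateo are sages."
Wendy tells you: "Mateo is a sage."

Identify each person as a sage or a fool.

Viktor: fool, Mateo: sage, Noor: sage, Ewan: fool, Wendy: sage

Consider Viktor. Suppose Viktor is a sage.
Then no assignment of the remaining roles makes every statement match its speaker's type — contradiction.
So Viktor is a fool.
With that fixed, Noor's statement is true, so Noor is a sage.
With that fixed, Ewan's statement is false, so Ewan is a fool.
With that fixed, Mateo's statement is true, so Mateo is a sage.
With that fixed, Wendy's statement is true, so Wendy is a sage.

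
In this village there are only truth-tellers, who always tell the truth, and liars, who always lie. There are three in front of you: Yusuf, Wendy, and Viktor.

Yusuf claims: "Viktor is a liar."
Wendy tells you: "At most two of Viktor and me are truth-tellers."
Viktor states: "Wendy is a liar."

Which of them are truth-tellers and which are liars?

Yusuf: truth-teller, Wendy: truth-teller, Viktor: liar

Regardless of anyone's role, Wendy's statement is true, so Wendy is a truth-teller.
With that fixed, Viktor's statement is false, so Viktor is a liar.
With that fixed, Yusuf's statement is true, so Yusuf is a truth-teller.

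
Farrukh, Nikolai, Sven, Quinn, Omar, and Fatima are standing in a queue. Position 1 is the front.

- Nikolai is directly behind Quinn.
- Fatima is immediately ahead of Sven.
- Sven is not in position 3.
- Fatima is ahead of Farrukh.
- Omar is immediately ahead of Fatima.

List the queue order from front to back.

From clue 1: Nikolai is in {2,3,4,5,6}.
From clues 1–3: Sven is in {2,4,5,6}.
From clues 1–4: Sven is in {2,4,5}.
From clues 1–5: Quinn → position 1, Nikolai → position 2, Omar → position 3, Fatima → position 4, Sven → position 5, Farrukh → position 6.

Quinn, Nikolai, Omar, Fatima, Sven, Farrukh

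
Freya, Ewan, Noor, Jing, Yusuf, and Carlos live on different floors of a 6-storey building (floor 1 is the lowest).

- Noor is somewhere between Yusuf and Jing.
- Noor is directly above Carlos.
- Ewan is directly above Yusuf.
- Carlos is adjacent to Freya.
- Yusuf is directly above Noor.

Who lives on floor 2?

Freya

With clues 1–2, Noor is ruled out for floor 2.
With clues 1–4, Carlos, Jing, and Yusuf are ruled out for floor 2.
With clues 1–5, Ewan is ruled out for floor 2.
So floor 2 is Freya.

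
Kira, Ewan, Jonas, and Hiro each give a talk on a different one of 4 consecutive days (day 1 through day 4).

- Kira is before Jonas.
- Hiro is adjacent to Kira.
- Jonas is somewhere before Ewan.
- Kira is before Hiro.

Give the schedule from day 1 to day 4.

Kira, Hiro, Jonas, Ewan

From clue 1: Kira is in {1,2,3}.
From clues 1–2: Jonas is in {3,4}.
From clues 1–3: Jonas → day 3, Ewan → day 4.
From clues 1–4: Kira → day 1, Hiro → day 2.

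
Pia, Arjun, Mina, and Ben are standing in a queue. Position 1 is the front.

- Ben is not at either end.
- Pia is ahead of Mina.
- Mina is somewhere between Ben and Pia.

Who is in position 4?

Arjun

With clue 1, Ben is ruled out for position 4.
With clues 1–2, Pia is ruled out for position 4.
With clues 1–3, Mina is ruled out for position 4.
So position 4 is Arjun.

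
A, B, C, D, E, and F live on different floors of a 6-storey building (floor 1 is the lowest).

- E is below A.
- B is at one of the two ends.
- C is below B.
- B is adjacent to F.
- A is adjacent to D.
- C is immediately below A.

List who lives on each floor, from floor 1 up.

From clue 1: A is in {2,3,4,5,6}.
From clues 1–2: B is in {1,6}.
From clues 1–3: B → floor 6.
From clues 1–4: F → floor 5.
From clues 1–5: E is in {1,2}.
From clues 1–6: E → floor 1, C → floor 2, A → floor 3, D → floor 4.

E, C, A, D, F, B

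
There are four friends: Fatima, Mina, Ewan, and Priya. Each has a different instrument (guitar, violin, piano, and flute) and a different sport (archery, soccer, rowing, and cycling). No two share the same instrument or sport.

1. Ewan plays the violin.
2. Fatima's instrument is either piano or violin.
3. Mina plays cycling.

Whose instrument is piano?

Clue 1 rules out Ewan for the one with instrument piano.
With clues 1–2, Mina and Priya are impossible for the one with instrument piano.
That leaves Fatima.

Fatima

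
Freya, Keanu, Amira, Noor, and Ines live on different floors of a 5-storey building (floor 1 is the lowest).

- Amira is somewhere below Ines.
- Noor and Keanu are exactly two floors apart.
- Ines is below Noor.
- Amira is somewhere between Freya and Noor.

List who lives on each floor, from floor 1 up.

Freya, Amira, Keanu, Ines, Noor

From clue 1: Amira is in {1,2,3,4}.
From clues 1–3: Amira is in {1,2}.
From clues 1–4: Freya → floor 1, Amira → floor 2, Keanu → floor 3, Ines → floor 4, Noor → floor 5.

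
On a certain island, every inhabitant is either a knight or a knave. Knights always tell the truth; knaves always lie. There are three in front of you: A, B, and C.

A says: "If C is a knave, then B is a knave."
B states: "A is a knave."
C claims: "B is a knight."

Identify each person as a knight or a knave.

Consider A. Suppose A is a knave.
Then no assignment of the remaining roles makes every statement match its speaker's type — contradiction.
So A is a knight.
With that fixed, B's statement is false, so B is a knave.
With that fixed, C's statement is false, so C is a knave.

A: knight, B: knave, C: knave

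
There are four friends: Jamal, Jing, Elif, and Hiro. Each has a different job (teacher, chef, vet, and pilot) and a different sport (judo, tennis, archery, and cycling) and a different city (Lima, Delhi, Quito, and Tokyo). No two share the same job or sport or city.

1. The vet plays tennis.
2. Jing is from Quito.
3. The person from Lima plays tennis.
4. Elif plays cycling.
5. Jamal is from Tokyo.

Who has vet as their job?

Hiro

With clues 1–3, Jing is impossible for the one with job vet.
With clues 1–4, Elif is impossible for the one with job vet.
With clues 1–5, Jamal is impossible for the one with job vet.
That leaves Hiro.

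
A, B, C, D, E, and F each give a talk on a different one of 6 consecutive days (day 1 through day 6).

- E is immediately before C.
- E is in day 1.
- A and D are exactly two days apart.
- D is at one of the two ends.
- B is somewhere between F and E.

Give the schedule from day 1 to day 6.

From clue 1: C is in {2,3,4,5,6}.
From clues 1–2: E → day 1, C → day 2.
From clues 1–3: A is in {3,4,5,6}.
From clues 1–4: A → day 4, D → day 6.
From clues 1–5: B → day 3, F → day 5.

E, C, B, A, F, D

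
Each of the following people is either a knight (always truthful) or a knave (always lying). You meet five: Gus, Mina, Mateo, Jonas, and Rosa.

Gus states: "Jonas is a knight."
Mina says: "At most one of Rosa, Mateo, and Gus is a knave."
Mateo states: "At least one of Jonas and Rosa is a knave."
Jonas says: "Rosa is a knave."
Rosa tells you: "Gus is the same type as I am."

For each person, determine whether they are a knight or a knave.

Consider Gus. Suppose Gus is a knave.
Then whichever role Rosa has, Rosa's statement has the wrong truth value — contradiction.
So Gus is a knight.
Consider Mina. Suppose Mina is a knave.
Then no assignment of the remaining roles makes every statement match its speaker's type — contradiction.
So Mina is a knight.
Consider Mateo. Suppose Mateo is a knave.
Then no assignment of the remaining roles makes every statement match its speaker's type — contradiction.
So Mateo is a knight.
Consider Jonas. Suppose Jonas is a knave.
Then Gus's statement comes out false, contradicting Gus being a knight.
So Jonas is a knight.
Consider Rosa. Suppose Rosa is a knight.
Then Mateo's statement comes out false, contradicting Mateo being a knight.
So Rosa is a knave.

Gus: knight, Mina: knight, Mateo: knight, Jonas: knight, Rosa: knave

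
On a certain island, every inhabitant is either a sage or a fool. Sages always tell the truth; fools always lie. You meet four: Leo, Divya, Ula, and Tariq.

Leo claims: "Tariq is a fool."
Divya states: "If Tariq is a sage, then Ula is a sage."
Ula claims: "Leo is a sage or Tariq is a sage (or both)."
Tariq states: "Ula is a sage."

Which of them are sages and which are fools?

Consider Leo. Suppose Leo is a sage.
Then no assignment of the remaining roles makes every statement match its speaker's type — contradiction.
So Leo is a fool.
Consider Divya. Suppose Divya is a fool.
Then no assignment of the remaining roles makes every statement match its speaker's type — contradiction.
So Divya is a sage.
Consider Ula. Suppose Ula is a fool.
Then no assignment of the remaining roles makes every statement match its speaker's type — contradiction.
So Ula is a sage.
With that fixed, Tariq's statement is true, so Tariq is a sage.

Leo: fool, Divya: sage, Ula: sage, Tariq: sage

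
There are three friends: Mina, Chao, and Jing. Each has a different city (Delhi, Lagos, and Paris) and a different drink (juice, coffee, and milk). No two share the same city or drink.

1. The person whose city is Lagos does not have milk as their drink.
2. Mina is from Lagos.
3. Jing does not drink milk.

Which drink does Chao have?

milk

With clues 1–3, coffee and juice are impossible for Chao's drink.
That leaves milk.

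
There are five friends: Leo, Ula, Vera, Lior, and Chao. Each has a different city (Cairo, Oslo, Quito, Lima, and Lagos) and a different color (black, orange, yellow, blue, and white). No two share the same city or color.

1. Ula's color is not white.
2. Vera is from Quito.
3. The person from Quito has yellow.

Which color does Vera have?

yellow

With clues 1–3, black, blue, orange, and white are impossible for Vera's color.
That leaves yellow.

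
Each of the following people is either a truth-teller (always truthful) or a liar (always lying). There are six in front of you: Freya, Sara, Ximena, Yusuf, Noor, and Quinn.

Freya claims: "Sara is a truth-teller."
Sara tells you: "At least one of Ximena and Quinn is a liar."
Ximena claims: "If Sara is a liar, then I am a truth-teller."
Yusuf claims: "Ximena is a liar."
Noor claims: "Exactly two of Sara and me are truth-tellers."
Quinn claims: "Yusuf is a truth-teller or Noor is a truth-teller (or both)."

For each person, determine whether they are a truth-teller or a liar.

Consider Freya. Suppose Freya is a liar.
Then no assignment of the remaining roles makes every statement match its speaker's type — contradiction.
So Freya is a truth-teller.
Consider Sara. Suppose Sara is a liar.
Then Freya's statement comes out false, contradicting Freya being a truth-teller.
So Sara is a truth-teller.
With that fixed, Ximena's statement is true, so Ximena is a truth-teller.
With that fixed, Yusuf's statement is false, so Yusuf is a liar.
Consider Noor. Suppose Noor is a truth-teller.
Then no assignment of the remaining roles makes every statement match its speaker's type — contradiction.
So Noor is a liar.
With that fixed, Quinn's statement is false, so Quinn is a liar.

Freya: truth-teller, Sara: truth-teller, Ximena: truth-teller, Yusuf: liar, Noor: liar, Quinn: liar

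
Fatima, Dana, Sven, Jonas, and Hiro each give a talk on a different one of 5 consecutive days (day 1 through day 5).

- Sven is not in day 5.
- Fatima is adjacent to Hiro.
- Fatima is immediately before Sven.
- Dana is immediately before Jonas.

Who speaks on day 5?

Jonas

With clue 1, Sven is ruled out for day 5.
With clues 1–3, Fatima and Hiro are ruled out for day 5.
With clues 1–4, Dana is ruled out for day 5.
So day 5 is Jonas.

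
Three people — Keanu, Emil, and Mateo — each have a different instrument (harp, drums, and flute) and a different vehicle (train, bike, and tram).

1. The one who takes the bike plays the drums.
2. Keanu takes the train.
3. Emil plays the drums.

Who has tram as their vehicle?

Mateo

With clues 1–2, Keanu is impossible for the one with vehicle tram.
With clues 1–3, Emil is impossible for the one with vehicle tram.
That leaves Mateo.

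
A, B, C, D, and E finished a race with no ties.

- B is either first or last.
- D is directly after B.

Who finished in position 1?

With clues 1–2, A, C, D, and E are ruled out for place 1.
So place 1 is B.

B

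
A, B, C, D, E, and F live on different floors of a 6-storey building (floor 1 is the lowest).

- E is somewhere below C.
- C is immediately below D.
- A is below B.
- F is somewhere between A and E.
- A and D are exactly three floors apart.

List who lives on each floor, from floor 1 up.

E, F, A, B, C, D

From clue 1: C is in {2,3,4,5,6}.
From clues 1–2: C is in {2,3,4,5}.
From clues 1–4: A is in {1,3,5}.
From clues 1–5: E → floor 1, F → floor 2, A → floor 3, B → floor 4, C → floor 5, D → floor 6.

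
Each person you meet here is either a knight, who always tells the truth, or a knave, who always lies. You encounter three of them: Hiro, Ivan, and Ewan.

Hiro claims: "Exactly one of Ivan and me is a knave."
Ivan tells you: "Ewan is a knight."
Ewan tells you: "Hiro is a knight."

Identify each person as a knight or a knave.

Consider Hiro. Suppose Hiro is a knight.
Then no assignment of the remaining roles makes every statement match its speaker's type — contradiction.
So Hiro is a knave.
With that fixed, Ewan's statement is false, so Ewan is a knave.
With that fixed, Ivan's statement is false, so Ivan is a knave.

Hiro: knave, Ivan: knave, Ewan: knave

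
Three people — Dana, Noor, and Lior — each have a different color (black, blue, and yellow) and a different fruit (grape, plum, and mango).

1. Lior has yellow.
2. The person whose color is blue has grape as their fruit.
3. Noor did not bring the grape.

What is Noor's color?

black

Clue 1 rules out yellow for Noor's color.
With clues 1–3, blue is impossible for Noor's color.
That leaves black.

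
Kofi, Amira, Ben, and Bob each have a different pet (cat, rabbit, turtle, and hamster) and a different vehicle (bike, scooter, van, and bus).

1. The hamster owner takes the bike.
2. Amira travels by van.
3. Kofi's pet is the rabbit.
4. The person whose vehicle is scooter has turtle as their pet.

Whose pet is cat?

With clues 1–3, Kofi is impossible for the one with pet cat.
With clues 1–4, Ben and Bob are impossible for the one with pet cat.
That leaves Amira.

Amira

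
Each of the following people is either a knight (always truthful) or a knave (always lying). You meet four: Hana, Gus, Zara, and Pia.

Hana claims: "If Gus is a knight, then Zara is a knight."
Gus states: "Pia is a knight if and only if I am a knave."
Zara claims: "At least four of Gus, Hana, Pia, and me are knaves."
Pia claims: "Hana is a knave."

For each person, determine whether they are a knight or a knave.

Consider Hana. Suppose Hana is a knave.
Then no assignment of the remaining roles makes every statement match its speaker's type — contradiction.
So Hana is a knight.
With that fixed, Zara's statement is false, so Zara is a knave.
With that fixed, Pia's statement is false, so Pia is a knave.
Consider Gus. Suppose Gus is a knight.
Then Hana's statement comes out false, contradicting Hana being a knight.
So Gus is a knave.

Hana: knight, Gus: knave, Zara: knave, Pia: knave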